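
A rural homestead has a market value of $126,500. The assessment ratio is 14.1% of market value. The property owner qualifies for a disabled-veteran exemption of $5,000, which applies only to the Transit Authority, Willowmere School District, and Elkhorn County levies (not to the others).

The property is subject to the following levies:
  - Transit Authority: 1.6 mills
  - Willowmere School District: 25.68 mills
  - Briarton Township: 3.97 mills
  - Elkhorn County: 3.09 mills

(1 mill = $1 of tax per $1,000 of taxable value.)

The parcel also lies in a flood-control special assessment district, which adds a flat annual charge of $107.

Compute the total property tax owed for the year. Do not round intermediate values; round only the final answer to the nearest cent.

Assessed value = $126,500 × 0.141 = $17,836.5
Transit Authority: ($17,836.5 − $5,000) × 0.0016 = $12,836.5 × 0.0016 = $20.5384
Willowmere School District: ($17,836.5 − $5,000) × 0.02568 = $12,836.5 × 0.02568 = $329.64132
Briarton Township: $17,836.5 × 0.00397 = $70.810905
Elkhorn County: ($17,836.5 − $5,000) × 0.00309 = $12,836.5 × 0.00309 = $39.664785
Levies subtotal = $460.65541
Total = $460.65541 + $107 = $567.65541

$567.66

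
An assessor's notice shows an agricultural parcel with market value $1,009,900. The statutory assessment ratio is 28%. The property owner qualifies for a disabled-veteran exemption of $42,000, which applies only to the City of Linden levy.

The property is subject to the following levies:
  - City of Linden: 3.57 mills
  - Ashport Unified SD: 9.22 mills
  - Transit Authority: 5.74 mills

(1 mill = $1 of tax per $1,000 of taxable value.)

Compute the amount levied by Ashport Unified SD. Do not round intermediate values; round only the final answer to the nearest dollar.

$2,607

Assessed value = $1,009,900 × 0.28 = $282,772
Ashport Unified SD taxable value = $282,772 (exemption does not apply)
Ashport Unified SD levy = $282,772 × 0.00922 = $2,607.15784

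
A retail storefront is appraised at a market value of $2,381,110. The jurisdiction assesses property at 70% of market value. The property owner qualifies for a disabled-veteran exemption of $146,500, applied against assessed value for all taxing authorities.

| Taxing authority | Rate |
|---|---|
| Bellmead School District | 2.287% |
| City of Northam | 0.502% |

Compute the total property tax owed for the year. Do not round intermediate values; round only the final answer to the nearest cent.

$42,400.53

Assessed value = $2,381,110 × 0.7 = $1,666,777
Taxable value = $1,666,777 − $146,500 = $1,520,277
Bellmead School District: $1,520,277 × 0.02287 = $34,768.73499
City of Northam: $1,520,277 × 0.00502 = $7,631.79054
Total = $34,768.73499 + $7,631.79054 = $42,400.52553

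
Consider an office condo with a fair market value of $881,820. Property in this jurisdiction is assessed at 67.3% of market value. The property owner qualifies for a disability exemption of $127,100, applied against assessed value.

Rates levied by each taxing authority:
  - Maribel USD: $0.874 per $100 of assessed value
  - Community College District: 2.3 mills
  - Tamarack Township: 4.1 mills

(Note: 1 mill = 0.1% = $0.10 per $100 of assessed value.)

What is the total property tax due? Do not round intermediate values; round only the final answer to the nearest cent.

$7,060.76

Assessed value = $881,820 × 0.673 = $593,464.86
Taxable value = $593,464.86 − $127,100 = $466,364.86
Maribel USD: $466,364.86 × 0.00874 = $4,076.0288764
Community College District: $466,364.86 × 0.0023 = $1,072.639178
Tamarack Township: $466,364.86 × 0.0041 = $1,912.095926
Total = $7,060.7639804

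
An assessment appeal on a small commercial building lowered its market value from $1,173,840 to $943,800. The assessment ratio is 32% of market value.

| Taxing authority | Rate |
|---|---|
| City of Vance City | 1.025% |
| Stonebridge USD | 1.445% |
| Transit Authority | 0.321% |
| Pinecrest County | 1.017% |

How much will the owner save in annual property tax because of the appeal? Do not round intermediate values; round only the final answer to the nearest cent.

$2,803.18

Old assessed value = $1,173,840 × 0.32 = $375,628.8
New assessed value = $943,800 × 0.32 = $302,016
Combined rate = 0.01025 + 0.01445 + 0.00321 + 0.01017 = 0.03808
Old tax = $375,628.8 × 0.03808 = $14,303.944704
New tax = $302,016 × 0.03808 = $11,500.76928
Reduction = $14,303.944704 − $11,500.76928 = $2,803.175424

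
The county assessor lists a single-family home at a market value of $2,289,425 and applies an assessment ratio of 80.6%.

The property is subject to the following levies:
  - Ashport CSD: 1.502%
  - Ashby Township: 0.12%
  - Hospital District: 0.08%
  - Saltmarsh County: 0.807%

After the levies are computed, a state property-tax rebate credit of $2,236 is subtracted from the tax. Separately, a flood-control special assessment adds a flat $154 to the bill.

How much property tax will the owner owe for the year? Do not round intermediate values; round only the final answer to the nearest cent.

$44,215.99

Assessed value = $2,289,425 × 0.806 = $1,845,276.55
Ashport CSD: $1,845,276.55 × 0.01502 = $27,716.053781
Ashby Township: $1,845,276.55 × 0.0012 = $2,214.33186
Hospital District: $1,845,276.55 × 0.0008 = $1,476.22124
Saltmarsh County: $1,845,276.55 × 0.00807 = $14,891.3817585
Levies subtotal = $46,297.9886395
After credit = $46,297.9886395 − $2,236 = $44,061.9886395
Total = $44,061.9886395 + $154 = $44,215.9886395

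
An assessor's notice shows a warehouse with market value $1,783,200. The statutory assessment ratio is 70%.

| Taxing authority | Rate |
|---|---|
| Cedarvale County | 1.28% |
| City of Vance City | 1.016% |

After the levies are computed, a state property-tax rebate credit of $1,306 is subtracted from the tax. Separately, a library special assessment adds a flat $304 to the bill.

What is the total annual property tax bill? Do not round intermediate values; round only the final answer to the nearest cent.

$27,657.59

Assessed value = $1,783,200 × 0.7 = $1,248,240
Cedarvale County: $1,248,240 × 0.0128 = $15,977.472
City of Vance City: $1,248,240 × 0.01016 = $12,682.1184
Levies subtotal = $28,659.5904
After credit = $28,659.5904 − $1,306 = $27,353.5904
Total = $27,353.5904 + $304 = $27,657.5904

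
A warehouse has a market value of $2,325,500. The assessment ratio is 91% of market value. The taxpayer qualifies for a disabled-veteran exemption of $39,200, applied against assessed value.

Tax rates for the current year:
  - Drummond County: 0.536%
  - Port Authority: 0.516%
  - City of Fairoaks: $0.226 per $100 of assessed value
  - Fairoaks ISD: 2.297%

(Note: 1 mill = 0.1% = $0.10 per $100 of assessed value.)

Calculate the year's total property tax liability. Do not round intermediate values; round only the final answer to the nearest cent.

Assessed value = $2,325,500 × 0.91 = $2,116,205
Taxable value = $2,116,205 − $39,200 = $2,077,005
Drummond County: $2,077,005 × 0.00536 = $11,132.7468
Port Authority: $2,077,005 × 0.00516 = $10,717.3458
City of Fairoaks: $2,077,005 × 0.00226 = $4,694.0313
Fairoaks ISD: $2,077,005 × 0.02297 = $47,708.80485
Total = $74,252.92875

$74,252.93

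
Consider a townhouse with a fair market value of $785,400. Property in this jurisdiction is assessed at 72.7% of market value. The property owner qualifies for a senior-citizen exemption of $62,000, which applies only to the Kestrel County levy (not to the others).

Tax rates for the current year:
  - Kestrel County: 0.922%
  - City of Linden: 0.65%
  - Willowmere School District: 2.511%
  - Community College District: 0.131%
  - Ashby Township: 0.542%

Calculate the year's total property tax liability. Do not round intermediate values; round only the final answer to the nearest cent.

$26,584.44

Assessed value = $785,400 × 0.727 = $570,985.8
Kestrel County: ($570,985.8 − $62,000) × 0.00922 = $508,985.8 × 0.00922 = $4,692.849076
City of Linden: $570,985.8 × 0.0065 = $3,711.4077
Willowmere School District: $570,985.8 × 0.02511 = $14,337.453438
Community College District: $570,985.8 × 0.00131 = $747.991398
Ashby Township: $570,985.8 × 0.00542 = $3,094.743036
Total = $26,584.444648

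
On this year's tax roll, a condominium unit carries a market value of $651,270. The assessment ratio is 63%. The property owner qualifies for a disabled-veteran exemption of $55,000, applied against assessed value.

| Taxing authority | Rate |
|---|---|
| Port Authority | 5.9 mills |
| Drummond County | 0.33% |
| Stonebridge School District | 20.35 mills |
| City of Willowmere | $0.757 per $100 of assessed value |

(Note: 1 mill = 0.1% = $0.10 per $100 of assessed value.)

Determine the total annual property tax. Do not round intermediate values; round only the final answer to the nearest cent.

Assessed value = $651,270 × 0.63 = $410,300.1
Taxable value = $410,300.1 − $55,000 = $355,300.1
Port Authority: $355,300.1 × 0.0059 = $2,096.27059
Drummond County: $355,300.1 × 0.0033 = $1,172.49033
Stonebridge School District: $355,300.1 × 0.02035 = $7,230.357035
City of Willowmere: $355,300.1 × 0.00757 = $2,689.621757
Total = $13,188.739712

$13,188.74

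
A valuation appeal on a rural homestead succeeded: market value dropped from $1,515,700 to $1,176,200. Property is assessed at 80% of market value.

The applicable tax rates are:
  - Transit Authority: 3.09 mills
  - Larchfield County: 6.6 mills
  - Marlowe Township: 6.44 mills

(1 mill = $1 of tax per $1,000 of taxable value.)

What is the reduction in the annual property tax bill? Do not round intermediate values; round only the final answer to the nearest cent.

$4,380.91

Old assessed value = $1,515,700 × 0.8 = $1,212,560
New assessed value = $1,176,200 × 0.8 = $940,960
Combined rate = 0.00309 + 0.0066 + 0.00644 = 0.01613
Old tax = $1,212,560 × 0.01613 = $19,558.5928
New tax = $940,960 × 0.01613 = $15,177.6848
Reduction = $19,558.5928 − $15,177.6848 = $4,380.908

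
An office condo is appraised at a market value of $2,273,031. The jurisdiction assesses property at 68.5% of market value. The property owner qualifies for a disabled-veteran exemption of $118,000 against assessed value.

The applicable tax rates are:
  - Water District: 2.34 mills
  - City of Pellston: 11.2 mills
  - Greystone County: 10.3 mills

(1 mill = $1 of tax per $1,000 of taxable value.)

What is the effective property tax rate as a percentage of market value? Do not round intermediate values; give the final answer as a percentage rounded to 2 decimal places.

Assessed value = $2,273,031 × 0.685 = $1,557,026.235
Taxable value = $1,557,026.235 − $118,000 = $1,439,026.235
Water District: $1,439,026.235 × 0.00234 = $3,367.3213899
City of Pellston: $1,439,026.235 × 0.0112 = $16,117.093832
Greystone County: $1,439,026.235 × 0.0103 = $14,821.9702205
Total tax = $34,306.3854424
Effective rate = $34,306.3854424 ÷ $2,273,031 = 1.51% of market value

1.51%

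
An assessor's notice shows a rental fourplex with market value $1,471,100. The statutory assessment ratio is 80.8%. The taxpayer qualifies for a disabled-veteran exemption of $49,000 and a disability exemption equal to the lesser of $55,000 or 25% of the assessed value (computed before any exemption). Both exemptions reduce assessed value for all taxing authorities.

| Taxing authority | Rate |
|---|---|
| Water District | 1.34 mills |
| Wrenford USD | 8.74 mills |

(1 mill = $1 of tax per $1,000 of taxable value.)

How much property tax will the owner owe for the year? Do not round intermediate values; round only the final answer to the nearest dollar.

$10,933

Assessed value = $1,471,100 × 0.808 = $1,188,648.8
Disability exemption = min($55,000, 25% × $1,188,648.8) = min($55,000, $297,162.2) = $55,000 (dollar cap binds)
Taxable value = $1,188,648.8 − $49,000 − $55,000 = $1,084,648.8
Water District: $1,084,648.8 × 0.00134 = $1,453.429392
Wrenford USD: $1,084,648.8 × 0.00874 = $9,479.830512
Total = $10,933.259904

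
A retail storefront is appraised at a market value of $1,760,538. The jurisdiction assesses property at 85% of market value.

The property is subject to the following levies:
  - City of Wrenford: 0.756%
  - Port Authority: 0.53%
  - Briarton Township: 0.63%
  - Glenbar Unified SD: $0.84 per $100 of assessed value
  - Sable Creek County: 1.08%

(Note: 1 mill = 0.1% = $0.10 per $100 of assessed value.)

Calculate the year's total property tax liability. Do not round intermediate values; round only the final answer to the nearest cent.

$57,404.10

Assessed value = $1,760,538 × 0.85 = $1,496,457.3
City of Wrenford: $1,496,457.3 × 0.00756 = $11,313.217188
Port Authority: $1,496,457.3 × 0.0053 = $7,931.22369
Briarton Township: $1,496,457.3 × 0.0063 = $9,427.68099
Glenbar Unified SD: $1,496,457.3 × 0.0084 = $12,570.24132
Sable Creek County: $1,496,457.3 × 0.0108 = $16,161.73884
Total = $57,404.102028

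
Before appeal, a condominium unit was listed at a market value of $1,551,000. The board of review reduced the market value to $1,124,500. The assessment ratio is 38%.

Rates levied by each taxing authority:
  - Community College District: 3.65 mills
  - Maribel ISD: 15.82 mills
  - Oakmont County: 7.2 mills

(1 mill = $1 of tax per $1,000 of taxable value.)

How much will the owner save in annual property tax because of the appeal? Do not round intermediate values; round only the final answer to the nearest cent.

Old assessed value = $1,551,000 × 0.38 = $589,380
New assessed value = $1,124,500 × 0.38 = $427,310
Combined rate = 0.00365 + 0.01582 + 0.0072 = 0.02667
Old tax = $589,380 × 0.02667 = $15,718.7646
New tax = $427,310 × 0.02667 = $11,396.3577
Reduction = $15,718.7646 − $11,396.3577 = $4,322.4069

$4,322.41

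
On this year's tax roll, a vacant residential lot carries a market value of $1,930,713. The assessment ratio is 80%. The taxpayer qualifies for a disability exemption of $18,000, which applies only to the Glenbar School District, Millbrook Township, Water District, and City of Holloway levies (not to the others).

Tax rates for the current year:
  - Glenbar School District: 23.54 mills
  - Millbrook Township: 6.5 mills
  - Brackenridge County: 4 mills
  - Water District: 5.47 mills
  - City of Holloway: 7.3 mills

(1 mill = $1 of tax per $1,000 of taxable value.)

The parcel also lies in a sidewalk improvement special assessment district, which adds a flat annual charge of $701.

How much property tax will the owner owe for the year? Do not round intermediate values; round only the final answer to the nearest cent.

Assessed value = $1,930,713 × 0.8 = $1,544,570.4
Glenbar School District: ($1,544,570.4 − $18,000) × 0.02354 = $1,526,570.4 × 0.02354 = $35,935.467216
Millbrook Township: ($1,544,570.4 − $18,000) × 0.0065 = $1,526,570.4 × 0.0065 = $9,922.7076
Brackenridge County: $1,544,570.4 × 0.004 = $6,178.2816
Water District: ($1,544,570.4 − $18,000) × 0.00547 = $1,526,570.4 × 0.00547 = $8,350.340088
City of Holloway: ($1,544,570.4 − $18,000) × 0.0073 = $1,526,570.4 × 0.0073 = $11,143.96392
Levies subtotal = $71,530.760424
Total = $71,530.760424 + $701 = $72,231.760424

$72,231.76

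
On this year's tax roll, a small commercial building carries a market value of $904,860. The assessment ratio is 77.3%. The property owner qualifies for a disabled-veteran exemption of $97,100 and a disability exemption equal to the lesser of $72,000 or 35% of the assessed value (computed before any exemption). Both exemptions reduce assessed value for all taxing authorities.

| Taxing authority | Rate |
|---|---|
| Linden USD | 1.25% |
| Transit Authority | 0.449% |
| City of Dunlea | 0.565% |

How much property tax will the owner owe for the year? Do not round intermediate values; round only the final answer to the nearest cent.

Assessed value = $904,860 × 0.773 = $699,456.78
Disability exemption = min($72,000, 35% × $699,456.78) = min($72,000, $244,809.873) = $72,000 (dollar cap binds)
Taxable value = $699,456.78 − $97,100 − $72,000 = $530,356.78
Linden USD: $530,356.78 × 0.0125 = $6,629.45975
Transit Authority: $530,356.78 × 0.00449 = $2,381.3019422
City of Dunlea: $530,356.78 × 0.00565 = $2,996.515807
Total = $12,007.2774992

$12,007.28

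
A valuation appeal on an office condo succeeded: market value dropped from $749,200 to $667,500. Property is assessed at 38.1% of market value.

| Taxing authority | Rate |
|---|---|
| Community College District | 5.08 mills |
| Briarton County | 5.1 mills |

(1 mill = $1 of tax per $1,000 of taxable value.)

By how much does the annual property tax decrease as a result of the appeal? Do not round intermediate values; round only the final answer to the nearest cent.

$316.88

Old assessed value = $749,200 × 0.381 = $285,445.2
New assessed value = $667,500 × 0.381 = $254,317.5
Combined rate = 0.00508 + 0.0051 = 0.01018
Old tax = $285,445.2 × 0.01018 = $2,905.832136
New tax = $254,317.5 × 0.01018 = $2,588.95215
Reduction = $2,905.832136 − $2,588.95215 = $316.879986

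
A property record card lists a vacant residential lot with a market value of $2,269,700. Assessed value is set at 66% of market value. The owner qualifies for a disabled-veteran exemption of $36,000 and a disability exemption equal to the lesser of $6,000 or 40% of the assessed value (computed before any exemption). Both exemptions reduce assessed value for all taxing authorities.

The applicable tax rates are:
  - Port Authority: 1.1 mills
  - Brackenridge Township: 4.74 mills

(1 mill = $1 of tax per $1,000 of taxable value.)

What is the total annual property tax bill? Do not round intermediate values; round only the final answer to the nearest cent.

Assessed value = $2,269,700 × 0.66 = $1,498,002
Disability exemption = min($6,000, 40% × $1,498,002) = min($6,000, $599,200.8) = $6,000 (dollar cap binds)
Taxable value = $1,498,002 − $36,000 − $6,000 = $1,456,002
Port Authority: $1,456,002 × 0.0011 = $1,601.6022
Brackenridge Township: $1,456,002 × 0.00474 = $6,901.44948
Total = $8,503.05168

$8,503.05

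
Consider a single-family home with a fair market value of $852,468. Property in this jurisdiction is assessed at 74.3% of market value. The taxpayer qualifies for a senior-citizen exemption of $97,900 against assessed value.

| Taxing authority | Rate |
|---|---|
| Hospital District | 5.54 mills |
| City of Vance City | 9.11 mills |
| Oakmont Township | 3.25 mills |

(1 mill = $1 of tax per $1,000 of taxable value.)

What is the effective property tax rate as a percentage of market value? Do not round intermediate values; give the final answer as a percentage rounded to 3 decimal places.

1.124%

Assessed value = $852,468 × 0.743 = $633,383.724
Taxable value = $633,383.724 − $97,900 = $535,483.724
Hospital District: $535,483.724 × 0.00554 = $2,966.57983096
City of Vance City: $535,483.724 × 0.00911 = $4,878.25672564
Oakmont Township: $535,483.724 × 0.00325 = $1,740.322103
Total tax = $9,585.1586596
Effective rate = $9,585.1586596 ÷ $852,468 = 1.124% of market value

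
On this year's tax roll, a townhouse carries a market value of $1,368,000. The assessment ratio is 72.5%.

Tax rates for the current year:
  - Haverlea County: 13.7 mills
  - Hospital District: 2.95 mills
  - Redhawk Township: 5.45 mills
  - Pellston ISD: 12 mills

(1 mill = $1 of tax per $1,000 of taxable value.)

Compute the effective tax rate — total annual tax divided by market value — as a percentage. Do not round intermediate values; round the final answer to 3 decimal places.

Assessed value = $1,368,000 × 0.725 = $991,800
Haverlea County: $991,800 × 0.0137 = $13,587.66
Hospital District: $991,800 × 0.00295 = $2,925.81
Redhawk Township: $991,800 × 0.00545 = $5,405.31
Pellston ISD: $991,800 × 0.012 = $11,901.6
Total tax = $33,820.38
Effective rate = $33,820.38 ÷ $1,368,000 = 2.472% of market value

2.472%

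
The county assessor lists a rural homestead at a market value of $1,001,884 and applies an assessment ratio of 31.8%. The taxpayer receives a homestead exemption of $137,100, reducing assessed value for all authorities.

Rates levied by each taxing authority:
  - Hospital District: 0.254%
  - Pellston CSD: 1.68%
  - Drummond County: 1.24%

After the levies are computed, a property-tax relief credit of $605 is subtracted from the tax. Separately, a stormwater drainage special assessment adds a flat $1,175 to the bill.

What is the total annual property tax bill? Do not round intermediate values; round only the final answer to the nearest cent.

Assessed value = $1,001,884 × 0.318 = $318,599.112
Taxable value = $318,599.112 − $137,100 = $181,499.112
Hospital District: $181,499.112 × 0.00254 = $461.00774448
Pellston CSD: $181,499.112 × 0.0168 = $3,049.1850816
Drummond County: $181,499.112 × 0.0124 = $2,250.5889888
Levies subtotal = $5,760.78181488
After credit = $5,760.78181488 − $605 = $5,155.78181488
Total = $5,155.78181488 + $1,175 = $6,330.78181488

$6,330.78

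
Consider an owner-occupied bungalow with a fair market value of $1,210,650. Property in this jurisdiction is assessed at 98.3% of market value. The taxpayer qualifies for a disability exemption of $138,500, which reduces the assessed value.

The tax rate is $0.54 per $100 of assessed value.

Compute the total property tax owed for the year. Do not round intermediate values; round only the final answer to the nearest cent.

$5,678.47

Assessed value = $1,210,650 × 0.983 = $1,190,068.95
Taxable value = $1,190,068.95 − $138,500 = $1,051,568.95
Tax = $1,051,568.95 × 0.0054 = $5,678.47233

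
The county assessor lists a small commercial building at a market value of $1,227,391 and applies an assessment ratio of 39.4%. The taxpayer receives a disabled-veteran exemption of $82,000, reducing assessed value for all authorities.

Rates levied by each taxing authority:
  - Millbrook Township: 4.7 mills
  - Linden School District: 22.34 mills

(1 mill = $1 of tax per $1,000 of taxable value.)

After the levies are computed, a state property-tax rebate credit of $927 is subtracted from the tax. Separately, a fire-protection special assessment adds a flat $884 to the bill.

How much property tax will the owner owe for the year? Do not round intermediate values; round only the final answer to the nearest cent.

Assessed value = $1,227,391 × 0.394 = $483,592.054
Taxable value = $483,592.054 − $82,000 = $401,592.054
Millbrook Township: $401,592.054 × 0.0047 = $1,887.4826538
Linden School District: $401,592.054 × 0.02234 = $8,971.56648636
Levies subtotal = $10,859.04914016
After credit = $10,859.04914016 − $927 = $9,932.04914016
Total = $9,932.04914016 + $884 = $10,816.04914016

$10,816.05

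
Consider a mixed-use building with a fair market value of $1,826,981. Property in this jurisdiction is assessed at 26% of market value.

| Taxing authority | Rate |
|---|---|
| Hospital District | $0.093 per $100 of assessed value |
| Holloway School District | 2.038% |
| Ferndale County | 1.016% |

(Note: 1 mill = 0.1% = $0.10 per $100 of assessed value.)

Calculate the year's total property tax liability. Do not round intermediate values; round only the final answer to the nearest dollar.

$14,949

Assessed value = $1,826,981 × 0.26 = $475,015.06
Hospital District: $475,015.06 × 0.00093 = $441.7640058
Holloway School District: $475,015.06 × 0.02038 = $9,680.8069228
Ferndale County: $475,015.06 × 0.01016 = $4,826.1530096
Total = $14,948.7239382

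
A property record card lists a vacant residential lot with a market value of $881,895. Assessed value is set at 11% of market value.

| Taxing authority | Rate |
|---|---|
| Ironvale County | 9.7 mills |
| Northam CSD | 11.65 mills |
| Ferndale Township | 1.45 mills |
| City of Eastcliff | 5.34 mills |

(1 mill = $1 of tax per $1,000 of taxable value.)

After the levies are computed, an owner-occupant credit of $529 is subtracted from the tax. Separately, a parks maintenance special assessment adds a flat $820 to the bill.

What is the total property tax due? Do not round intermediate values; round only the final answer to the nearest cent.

Assessed value = $881,895 × 0.11 = $97,008.45
Ironvale County: $97,008.45 × 0.0097 = $940.981965
Northam CSD: $97,008.45 × 0.01165 = $1,130.1484425
Ferndale Township: $97,008.45 × 0.00145 = $140.6622525
City of Eastcliff: $97,008.45 × 0.00534 = $518.025123
Levies subtotal = $2,729.817783
After credit = $2,729.817783 − $529 = $2,200.817783
Total = $2,200.817783 + $820 = $3,020.817783

$3,020.82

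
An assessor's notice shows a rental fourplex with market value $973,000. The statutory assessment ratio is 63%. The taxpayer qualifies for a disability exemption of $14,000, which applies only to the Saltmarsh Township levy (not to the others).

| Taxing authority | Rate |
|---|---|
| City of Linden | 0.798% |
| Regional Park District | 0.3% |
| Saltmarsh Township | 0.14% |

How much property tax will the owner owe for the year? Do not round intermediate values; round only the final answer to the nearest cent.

$7,569.22

Assessed value = $973,000 × 0.63 = $612,990
City of Linden: $612,990 × 0.00798 = $4,891.6602
Regional Park District: $612,990 × 0.003 = $1,838.97
Saltmarsh Township: ($612,990 − $14,000) × 0.0014 = $598,990 × 0.0014 = $838.586
Total = $7,569.2162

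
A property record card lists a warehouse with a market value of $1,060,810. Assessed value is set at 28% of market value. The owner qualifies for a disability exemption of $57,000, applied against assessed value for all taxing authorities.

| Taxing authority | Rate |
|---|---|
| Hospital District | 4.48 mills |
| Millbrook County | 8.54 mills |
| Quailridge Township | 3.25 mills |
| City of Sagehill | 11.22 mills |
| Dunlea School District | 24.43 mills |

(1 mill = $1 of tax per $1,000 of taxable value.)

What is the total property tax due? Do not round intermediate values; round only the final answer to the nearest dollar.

Assessed value = $1,060,810 × 0.28 = $297,026.8
Taxable value = $297,026.8 − $57,000 = $240,026.8
Hospital District: $240,026.8 × 0.00448 = $1,075.320064
Millbrook County: $240,026.8 × 0.00854 = $2,049.828872
Quailridge Township: $240,026.8 × 0.00325 = $780.0871
City of Sagehill: $240,026.8 × 0.01122 = $2,693.100696
Dunlea School District: $240,026.8 × 0.02443 = $5,863.854724
Total = $1,075.320064 + $2,049.828872 + $780.0871 + $2,693.100696 + $5,863.854724 = $12,462.191456

$12,462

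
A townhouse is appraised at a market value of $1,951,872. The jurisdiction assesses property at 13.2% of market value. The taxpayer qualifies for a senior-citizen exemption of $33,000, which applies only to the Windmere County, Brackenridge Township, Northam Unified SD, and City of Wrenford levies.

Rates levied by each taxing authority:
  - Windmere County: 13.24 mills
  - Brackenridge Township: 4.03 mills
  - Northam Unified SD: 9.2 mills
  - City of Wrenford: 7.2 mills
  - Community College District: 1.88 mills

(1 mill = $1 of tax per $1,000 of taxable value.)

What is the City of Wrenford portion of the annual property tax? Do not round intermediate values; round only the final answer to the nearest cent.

Assessed value = $1,951,872 × 0.132 = $257,647.104
City of Wrenford taxable value = $257,647.104 − $33,000 = $224,647.104
City of Wrenford levy = $224,647.104 × 0.0072 = $1,617.4591488

$1,617.46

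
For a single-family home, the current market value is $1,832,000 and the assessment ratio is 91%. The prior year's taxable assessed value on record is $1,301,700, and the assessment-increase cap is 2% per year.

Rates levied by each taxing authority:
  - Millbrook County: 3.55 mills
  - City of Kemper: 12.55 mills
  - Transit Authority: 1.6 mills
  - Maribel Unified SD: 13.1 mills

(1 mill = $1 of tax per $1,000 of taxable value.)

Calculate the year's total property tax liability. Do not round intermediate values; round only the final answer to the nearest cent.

Uncapped assessed value = $1,832,000 × 0.91 = $1,667,120
Cap limit = $1,301,700 × 1.02 = $1,327,734
Taxable assessed value = min($1,667,120, $1,327,734) = $1,327,734 (cap binds)
Millbrook County: $1,327,734 × 0.00355 = $4,713.4557
City of Kemper: $1,327,734 × 0.01255 = $16,663.0617
Transit Authority: $1,327,734 × 0.0016 = $2,124.3744
Maribel Unified SD: $1,327,734 × 0.0131 = $17,393.3154
Total = $40,894.2072

$40,894.21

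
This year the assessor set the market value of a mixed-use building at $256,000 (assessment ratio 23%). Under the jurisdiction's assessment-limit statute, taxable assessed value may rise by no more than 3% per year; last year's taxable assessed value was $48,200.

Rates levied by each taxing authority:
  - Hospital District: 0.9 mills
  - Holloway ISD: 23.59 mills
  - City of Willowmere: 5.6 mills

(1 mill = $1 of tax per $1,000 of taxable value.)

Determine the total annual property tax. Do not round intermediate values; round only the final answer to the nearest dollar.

$1,494

Uncapped assessed value = $256,000 × 0.23 = $58,880
Cap limit = $48,200 × 1.03 = $49,646
Taxable assessed value = min($58,880, $49,646) = $49,646 (cap binds)
Hospital District: $49,646 × 0.0009 = $44.6814
Holloway ISD: $49,646 × 0.02359 = $1,171.14914
City of Willowmere: $49,646 × 0.0056 = $278.0176
Total = $1,493.84814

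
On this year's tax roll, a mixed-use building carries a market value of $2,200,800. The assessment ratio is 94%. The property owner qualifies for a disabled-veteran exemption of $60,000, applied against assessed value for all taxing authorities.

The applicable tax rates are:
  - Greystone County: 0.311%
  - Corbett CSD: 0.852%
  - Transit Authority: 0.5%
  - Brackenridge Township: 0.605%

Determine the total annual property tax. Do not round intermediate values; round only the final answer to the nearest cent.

Assessed value = $2,200,800 × 0.94 = $2,068,752
Taxable value = $2,068,752 − $60,000 = $2,008,752
Greystone County: $2,008,752 × 0.00311 = $6,247.21872
Corbett CSD: $2,008,752 × 0.00852 = $17,114.56704
Transit Authority: $2,008,752 × 0.005 = $10,043.76
Brackenridge Township: $2,008,752 × 0.00605 = $12,152.9496
Total = $6,247.21872 + $17,114.56704 + $10,043.76 + $12,152.9496 = $45,558.49536

$45,558.50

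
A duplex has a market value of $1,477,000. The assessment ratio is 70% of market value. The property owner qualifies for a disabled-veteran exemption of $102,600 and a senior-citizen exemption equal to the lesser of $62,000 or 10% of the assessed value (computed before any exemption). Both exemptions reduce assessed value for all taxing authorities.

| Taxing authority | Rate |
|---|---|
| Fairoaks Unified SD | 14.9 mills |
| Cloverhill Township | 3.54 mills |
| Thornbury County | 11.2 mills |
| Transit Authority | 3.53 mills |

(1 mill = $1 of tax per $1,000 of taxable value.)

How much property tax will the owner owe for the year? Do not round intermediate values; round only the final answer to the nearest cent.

Assessed value = $1,477,000 × 0.7 = $1,033,900
Senior-citizen exemption = min($62,000, 10% × $1,033,900) = min($62,000, $103,390) = $62,000 (dollar cap binds)
Taxable value = $1,033,900 − $102,600 − $62,000 = $869,300
Fairoaks Unified SD: $869,300 × 0.0149 = $12,952.57
Cloverhill Township: $869,300 × 0.00354 = $3,077.322
Thornbury County: $869,300 × 0.0112 = $9,736.16
Transit Authority: $869,300 × 0.00353 = $3,068.629
Total = $28,834.681

$28,834.68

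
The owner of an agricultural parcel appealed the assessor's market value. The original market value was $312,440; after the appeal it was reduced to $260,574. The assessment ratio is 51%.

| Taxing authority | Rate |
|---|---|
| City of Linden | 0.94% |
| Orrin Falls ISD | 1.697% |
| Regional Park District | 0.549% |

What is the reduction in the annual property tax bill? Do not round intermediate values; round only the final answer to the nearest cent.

$842.75

Old assessed value = $312,440 × 0.51 = $159,344.4
New assessed value = $260,574 × 0.51 = $132,892.74
Combined rate = 0.0094 + 0.01697 + 0.00549 = 0.03186
Old tax = $159,344.4 × 0.03186 = $5,076.712584
New tax = $132,892.74 × 0.03186 = $4,233.9626964
Reduction = $5,076.712584 − $4,233.9626964 = $842.7498876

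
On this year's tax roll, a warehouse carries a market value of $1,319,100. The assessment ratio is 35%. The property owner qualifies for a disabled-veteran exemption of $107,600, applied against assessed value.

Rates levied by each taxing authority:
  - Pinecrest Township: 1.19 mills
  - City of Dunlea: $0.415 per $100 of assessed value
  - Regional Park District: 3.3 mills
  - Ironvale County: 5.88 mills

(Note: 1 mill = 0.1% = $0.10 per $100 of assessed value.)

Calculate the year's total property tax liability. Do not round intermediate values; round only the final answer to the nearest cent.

$5,141.31

Assessed value = $1,319,100 × 0.35 = $461,685
Taxable value = $461,685 − $107,600 = $354,085
Pinecrest Township: $354,085 × 0.00119 = $421.36115
City of Dunlea: $354,085 × 0.00415 = $1,469.45275
Regional Park District: $354,085 × 0.0033 = $1,168.4805
Ironvale County: $354,085 × 0.00588 = $2,082.0198
Total = $5,141.3142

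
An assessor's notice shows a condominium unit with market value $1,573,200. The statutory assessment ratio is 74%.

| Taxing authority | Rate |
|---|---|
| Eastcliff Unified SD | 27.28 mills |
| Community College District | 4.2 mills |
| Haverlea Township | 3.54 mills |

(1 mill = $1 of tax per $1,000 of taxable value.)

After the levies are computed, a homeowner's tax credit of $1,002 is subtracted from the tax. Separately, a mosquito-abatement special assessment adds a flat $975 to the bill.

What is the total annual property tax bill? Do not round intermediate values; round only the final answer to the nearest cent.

$40,742.16

Assessed value = $1,573,200 × 0.74 = $1,164,168
Eastcliff Unified SD: $1,164,168 × 0.02728 = $31,758.50304
Community College District: $1,164,168 × 0.0042 = $4,889.5056
Haverlea Township: $1,164,168 × 0.00354 = $4,121.15472
Levies subtotal = $40,769.16336
After credit = $40,769.16336 − $1,002 = $39,767.16336
Total = $39,767.16336 + $975 = $40,742.16336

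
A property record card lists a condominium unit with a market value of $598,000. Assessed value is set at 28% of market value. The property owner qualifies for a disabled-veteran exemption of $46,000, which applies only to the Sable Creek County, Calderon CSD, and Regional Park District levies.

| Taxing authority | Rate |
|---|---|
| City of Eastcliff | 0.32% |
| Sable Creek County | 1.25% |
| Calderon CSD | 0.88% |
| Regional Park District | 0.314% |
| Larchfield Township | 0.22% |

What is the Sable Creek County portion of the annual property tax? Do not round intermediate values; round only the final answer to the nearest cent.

Assessed value = $598,000 × 0.28 = $167,440
Sable Creek County taxable value = $167,440 − $46,000 = $121,440
Sable Creek County levy = $121,440 × 0.0125 = $1,518

$1,518.00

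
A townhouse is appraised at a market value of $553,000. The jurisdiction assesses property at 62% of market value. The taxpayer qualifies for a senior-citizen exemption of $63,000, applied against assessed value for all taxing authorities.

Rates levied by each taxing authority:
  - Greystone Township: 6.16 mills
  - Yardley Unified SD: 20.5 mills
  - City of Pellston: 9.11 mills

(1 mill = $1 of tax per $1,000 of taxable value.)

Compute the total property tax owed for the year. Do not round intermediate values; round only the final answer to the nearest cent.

$10,010.59

Assessed value = $553,000 × 0.62 = $342,860
Taxable value = $342,860 − $63,000 = $279,860
Greystone Township: $279,860 × 0.00616 = $1,723.9376
Yardley Unified SD: $279,860 × 0.0205 = $5,737.13
City of Pellston: $279,860 × 0.00911 = $2,549.5246
Total = $1,723.9376 + $5,737.13 + $2,549.5246 = $10,010.5922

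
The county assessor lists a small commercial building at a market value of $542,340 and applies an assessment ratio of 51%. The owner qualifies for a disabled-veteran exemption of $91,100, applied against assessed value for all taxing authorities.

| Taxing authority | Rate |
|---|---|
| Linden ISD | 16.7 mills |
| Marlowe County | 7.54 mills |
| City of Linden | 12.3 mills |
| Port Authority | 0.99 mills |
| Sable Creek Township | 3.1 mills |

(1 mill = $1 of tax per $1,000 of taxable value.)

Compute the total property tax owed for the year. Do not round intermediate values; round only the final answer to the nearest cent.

Assessed value = $542,340 × 0.51 = $276,593.4
Taxable value = $276,593.4 − $91,100 = $185,493.4
Linden ISD: $185,493.4 × 0.0167 = $3,097.73978
Marlowe County: $185,493.4 × 0.00754 = $1,398.620236
City of Linden: $185,493.4 × 0.0123 = $2,281.56882
Port Authority: $185,493.4 × 0.00099 = $183.638466
Sable Creek Township: $185,493.4 × 0.0031 = $575.02954
Total = $3,097.73978 + $1,398.620236 + $2,281.56882 + $183.638466 + $575.02954 = $7,536.596842

$7,536.60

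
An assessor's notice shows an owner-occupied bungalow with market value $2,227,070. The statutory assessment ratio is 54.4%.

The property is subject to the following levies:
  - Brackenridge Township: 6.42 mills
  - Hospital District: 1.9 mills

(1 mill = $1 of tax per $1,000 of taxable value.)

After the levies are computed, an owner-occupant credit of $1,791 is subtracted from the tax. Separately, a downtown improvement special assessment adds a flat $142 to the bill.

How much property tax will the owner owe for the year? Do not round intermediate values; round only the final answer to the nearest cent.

$8,430.90

Assessed value = $2,227,070 × 0.544 = $1,211,526.08
Brackenridge Township: $1,211,526.08 × 0.00642 = $7,777.9974336
Hospital District: $1,211,526.08 × 0.0019 = $2,301.899552
Levies subtotal = $10,079.8969856
After credit = $10,079.8969856 − $1,791 = $8,288.8969856
Total = $8,288.8969856 + $142 = $8,430.8969856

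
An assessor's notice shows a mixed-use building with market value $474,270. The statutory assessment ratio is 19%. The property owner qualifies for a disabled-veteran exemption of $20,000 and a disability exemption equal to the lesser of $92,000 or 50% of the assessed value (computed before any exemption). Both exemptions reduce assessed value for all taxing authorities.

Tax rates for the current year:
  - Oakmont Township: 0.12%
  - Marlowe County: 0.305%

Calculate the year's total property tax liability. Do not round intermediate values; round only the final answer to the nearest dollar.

Assessed value = $474,270 × 0.19 = $90,111.3
Disability exemption = min($92,000, 50% × $90,111.3) = min($92,000, $45,055.65) = $45,055.65 (percentage binds)
Taxable value = $90,111.3 − $20,000 − $45,055.65 = $25,055.65
Oakmont Township: $25,055.65 × 0.0012 = $30.06678
Marlowe County: $25,055.65 × 0.00305 = $76.4197325
Total = $106.4865125

$106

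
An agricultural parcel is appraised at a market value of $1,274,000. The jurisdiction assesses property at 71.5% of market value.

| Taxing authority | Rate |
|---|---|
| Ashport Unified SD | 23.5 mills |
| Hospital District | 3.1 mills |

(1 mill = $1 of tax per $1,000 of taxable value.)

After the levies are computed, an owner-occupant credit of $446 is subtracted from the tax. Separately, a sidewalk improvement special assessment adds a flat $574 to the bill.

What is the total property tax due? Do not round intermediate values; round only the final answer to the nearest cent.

$24,358.21

Assessed value = $1,274,000 × 0.715 = $910,910
Ashport Unified SD: $910,910 × 0.0235 = $21,406.385
Hospital District: $910,910 × 0.0031 = $2,823.821
Levies subtotal = $24,230.206
After credit = $24,230.206 − $446 = $23,784.206
Total = $23,784.206 + $574 = $24,358.206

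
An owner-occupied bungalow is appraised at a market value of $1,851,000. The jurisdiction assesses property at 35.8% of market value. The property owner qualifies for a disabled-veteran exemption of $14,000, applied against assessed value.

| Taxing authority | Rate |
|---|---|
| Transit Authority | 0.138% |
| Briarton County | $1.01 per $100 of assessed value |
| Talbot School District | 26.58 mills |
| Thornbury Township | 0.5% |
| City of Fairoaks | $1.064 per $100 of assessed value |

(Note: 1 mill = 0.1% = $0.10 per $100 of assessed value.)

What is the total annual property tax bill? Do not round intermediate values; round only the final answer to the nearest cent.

$34,832.93

Assessed value = $1,851,000 × 0.358 = $662,658
Taxable value = $662,658 − $14,000 = $648,658
Transit Authority: $648,658 × 0.00138 = $895.14804
Briarton County: $648,658 × 0.0101 = $6,551.4458
Talbot School District: $648,658 × 0.02658 = $17,241.32964
Thornbury Township: $648,658 × 0.005 = $3,243.29
City of Fairoaks: $648,658 × 0.01064 = $6,901.72112
Total = $34,832.9346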